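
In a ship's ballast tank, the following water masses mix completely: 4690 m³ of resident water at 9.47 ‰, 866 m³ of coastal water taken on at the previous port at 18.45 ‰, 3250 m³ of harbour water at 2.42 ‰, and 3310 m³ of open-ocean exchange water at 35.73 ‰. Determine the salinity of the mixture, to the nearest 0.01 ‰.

15.39 ‰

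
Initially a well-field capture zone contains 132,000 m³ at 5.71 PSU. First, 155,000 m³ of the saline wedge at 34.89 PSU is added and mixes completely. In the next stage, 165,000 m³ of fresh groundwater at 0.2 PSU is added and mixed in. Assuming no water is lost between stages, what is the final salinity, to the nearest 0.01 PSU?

Weighted by volume,
Initial salt = 132,000×5.71 = 753,720
After stage 1: salt = 753,720 + 155,000×34.89 = 6,161,670; volume = 287,000 m³; S = 21.469 PSU
After stage 2: salt = 6,161,670 + 165,000×0.2 = 6,194,670; volume = 452,000 m³
S = 6,194,670 / 452,000 = 13.705 PSU

13.71 PSU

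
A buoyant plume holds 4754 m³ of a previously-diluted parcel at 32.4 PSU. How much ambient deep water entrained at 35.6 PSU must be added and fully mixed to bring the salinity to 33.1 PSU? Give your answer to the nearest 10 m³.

Salt balance: 4,754×32.4 + V×35.6 = (4,754+V)×33.1
154,029.6 + 35.6V = 157,357.4 + 33.1V
3,327.8 = 2.5V
V = 1,331.12 m³

1330 m³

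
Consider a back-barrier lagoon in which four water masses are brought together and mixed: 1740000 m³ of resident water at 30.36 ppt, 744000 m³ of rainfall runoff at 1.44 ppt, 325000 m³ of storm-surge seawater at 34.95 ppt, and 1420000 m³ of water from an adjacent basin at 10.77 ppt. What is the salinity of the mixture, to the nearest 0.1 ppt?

19.0 ppt

Conserving salt mass:
salt = 1,740,000×30.36 + 744,000×1.44 + 325,000×34.95 + 1,420,000×10.77 = 52,826,400 + 1,071,360 + 11,358,750 + 15,293,400 = 80,549,910
volume = 1,740,000 + 744,000 + 325,000 + 1,420,000 = 4,229,000 m³
S = 80,549,910 / 4,229,000 = 19.047 ppt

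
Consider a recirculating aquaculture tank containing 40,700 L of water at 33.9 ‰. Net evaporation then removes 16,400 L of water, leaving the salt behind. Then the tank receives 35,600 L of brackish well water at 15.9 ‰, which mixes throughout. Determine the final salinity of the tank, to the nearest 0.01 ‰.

32.48 ‰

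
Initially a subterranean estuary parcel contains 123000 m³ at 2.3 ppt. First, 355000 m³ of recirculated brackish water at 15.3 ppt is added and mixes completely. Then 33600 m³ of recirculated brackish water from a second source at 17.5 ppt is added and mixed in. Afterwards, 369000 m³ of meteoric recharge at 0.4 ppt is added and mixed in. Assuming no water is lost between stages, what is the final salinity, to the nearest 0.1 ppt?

Total salt / total volume:
Initial salt = 123,000×2.3 = 282,900
After stage 1: salt = 282,900 + 355,000×15.3 = 5,714,400; volume = 478,000 m³; S = 11.955 ppt
After stage 2: salt = 5,714,400 + 33,600×17.5 = 6,302,400; volume = 511,600 m³; S = 12.319 ppt
After stage 3: salt = 6,302,400 + 369,000×0.4 = 6,450,000; volume = 880,600 m³
S = 6,450,000 / 880,600 = 7.3246 ppt

7.3 ppt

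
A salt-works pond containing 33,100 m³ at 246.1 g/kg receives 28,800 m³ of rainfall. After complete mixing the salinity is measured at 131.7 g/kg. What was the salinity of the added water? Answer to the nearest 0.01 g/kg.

0.22 g/kg

Salt balance: 33,100×246.1 + 28,800×S = 61,900×131.7
8,145,910 + 28,800·S = 8,152,230
S = (8,152,230 − 8,145,910) / 28,800 = 0.2194 g/kg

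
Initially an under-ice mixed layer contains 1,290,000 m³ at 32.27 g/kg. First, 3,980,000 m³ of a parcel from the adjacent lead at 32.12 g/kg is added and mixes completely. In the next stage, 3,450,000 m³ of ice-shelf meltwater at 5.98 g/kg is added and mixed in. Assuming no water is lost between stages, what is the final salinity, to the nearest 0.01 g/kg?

21.80 g/kg

Conserving salt mass:
Initial salt = 1,290,000×32.27 = 41,628,300
After stage 1: salt = 41,628,300 + 3,980,000×32.12 = 169,465,900; volume = 5,270,000 m³; S = 32.157 g/kg
After stage 2: salt = 169,465,900 + 3,450,000×5.98 = 190,096,900; volume = 8,720,000 m³
S = 190,096,900 / 8,720,000 = 21.8001 g/kg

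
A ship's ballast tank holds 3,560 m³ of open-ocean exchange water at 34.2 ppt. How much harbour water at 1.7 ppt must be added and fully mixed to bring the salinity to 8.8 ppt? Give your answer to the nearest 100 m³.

12700 m³

Salt balance: 3,560×34.2 + V×1.7 = (3,560+V)×8.8
121,752 + 1.7V = 31,328 + 8.8V
90,424 = 7.1V
V = 12,735.77 m³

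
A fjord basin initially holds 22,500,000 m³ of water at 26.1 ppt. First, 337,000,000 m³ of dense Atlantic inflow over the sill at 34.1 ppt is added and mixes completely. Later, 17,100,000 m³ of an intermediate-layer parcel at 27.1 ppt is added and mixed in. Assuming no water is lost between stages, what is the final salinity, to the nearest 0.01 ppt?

33.30 ppt

Conserving salt mass:
Initial salt = 22,500,000×26.1 = 587,250,000
After stage 1: salt = 587,250,000 + 337,000,000×34.1 = 12,078,950,000; volume = 359,500,000 m³; S = 33.599 ppt
After stage 2: salt = 12,078,950,000 + 17,100,000×27.1 = 12,542,360,000; volume = 376,600,000 m³
S = 12,542,360,000 / 376,600,000 = 33.3042 ppt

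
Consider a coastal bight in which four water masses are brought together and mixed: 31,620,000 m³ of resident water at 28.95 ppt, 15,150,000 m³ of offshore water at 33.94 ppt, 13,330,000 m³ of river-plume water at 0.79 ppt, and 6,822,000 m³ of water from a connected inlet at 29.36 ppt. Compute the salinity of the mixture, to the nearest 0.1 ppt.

Conserving salt mass:
salt = 31,620,000×28.95 + 15,150,000×33.94 + 13,330,000×0.79 + 6,822,000×29.36 = 915,399,000 + 514,191,000 + 10,530,700 + 200,293,920 = 1,640,414,620
volume = 31,620,000 + 15,150,000 + 13,330,000 + 6,822,000 = 66,922,000 m³
S = 1,640,414,620 / 66,922,000 = 24.512 ppt

24.5 ppt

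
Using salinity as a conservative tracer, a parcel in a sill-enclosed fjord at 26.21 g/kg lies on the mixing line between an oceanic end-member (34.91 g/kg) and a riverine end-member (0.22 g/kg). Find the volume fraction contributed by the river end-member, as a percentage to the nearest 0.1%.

25.1%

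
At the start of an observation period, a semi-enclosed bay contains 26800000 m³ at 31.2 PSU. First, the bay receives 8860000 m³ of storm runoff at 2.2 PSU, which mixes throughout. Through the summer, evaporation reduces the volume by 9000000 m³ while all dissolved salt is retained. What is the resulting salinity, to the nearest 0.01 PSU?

32.09 PSU

After mixing: salt = 26,800,000×31.2 + 8,860,000×2.2 = 855,652,000; volume = 35,660,000 m³
After evaporation: salt unchanged = 855,652,000; volume = 35,660,000 − 9,000,000 = 26,660,000 m³
S = 855,652,000 / 26,660,000 = 32.095 PSU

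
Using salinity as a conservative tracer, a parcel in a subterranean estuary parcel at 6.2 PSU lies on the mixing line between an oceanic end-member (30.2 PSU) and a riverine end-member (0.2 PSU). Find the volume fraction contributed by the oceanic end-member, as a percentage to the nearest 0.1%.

Let g be the oceanic fraction. Salt balance per unit volume:
g×30.2 + (1−g)×0.2 = 6.2
g = (6.2 − 0.2) / (30.2 − 0.2) = 6/30 = 0.2

20.0%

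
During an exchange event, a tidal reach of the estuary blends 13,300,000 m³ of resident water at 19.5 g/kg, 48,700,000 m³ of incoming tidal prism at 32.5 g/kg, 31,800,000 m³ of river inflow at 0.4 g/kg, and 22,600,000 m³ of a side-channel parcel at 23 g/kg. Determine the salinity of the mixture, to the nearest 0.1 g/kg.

20.4 g/kg

Salt balance:
salt = 13,300,000×19.5 + 48,700,000×32.5 + 31,800,000×0.4 + 22,600,000×23 = 259,350,000 + 1,582,750,000 + 12,720,000 + 519,800,000 = 2,374,620,000
volume = 13,300,000 + 48,700,000 + 31,800,000 + 22,600,000 = 116,400,000 m³
S = 2,374,620,000 / 116,400,000 = 20.401 g/kg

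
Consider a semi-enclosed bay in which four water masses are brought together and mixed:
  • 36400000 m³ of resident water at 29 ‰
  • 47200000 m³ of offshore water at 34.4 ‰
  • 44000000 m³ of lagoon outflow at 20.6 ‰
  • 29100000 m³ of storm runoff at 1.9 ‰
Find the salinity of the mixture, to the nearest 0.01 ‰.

23.24 ‰

Total salt / total volume:
salt = 36,400,000×29 + 47,200,000×34.4 + 44,000,000×20.6 + 29,100,000×1.9 = 1,055,600,000 + 1,623,680,000 + 906,400,000 + 55,290,000 = 3,640,970,000
volume = 36,400,000 + 47,200,000 + 44,000,000 + 29,100,000 = 156,700,000 m³
S = 3,640,970,000 / 156,700,000 = 23.2353 ‰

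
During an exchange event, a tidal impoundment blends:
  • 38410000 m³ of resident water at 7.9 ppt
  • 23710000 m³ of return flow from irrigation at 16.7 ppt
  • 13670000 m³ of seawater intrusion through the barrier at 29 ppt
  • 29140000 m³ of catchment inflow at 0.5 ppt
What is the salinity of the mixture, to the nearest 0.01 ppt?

10.58 ppt

Conserving salt mass:
salt = 38,410,000×7.9 + 23,710,000×16.7 + 13,670,000×29 + 29,140,000×0.5 = 303,439,000 + 395,957,000 + 396,430,000 + 14,570,000 = 1,110,396,000
volume = 38,410,000 + 23,710,000 + 13,670,000 + 29,140,000 = 104,930,000 m³
S = 1,110,396,000 / 104,930,000 = 10.5823 ppt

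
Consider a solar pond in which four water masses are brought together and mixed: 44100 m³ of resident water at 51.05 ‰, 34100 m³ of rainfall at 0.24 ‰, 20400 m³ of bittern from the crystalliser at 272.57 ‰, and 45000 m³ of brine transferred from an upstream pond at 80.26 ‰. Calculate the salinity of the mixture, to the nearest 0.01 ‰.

Total salt / total volume:
salt = 44,100×51.05 + 34,100×0.24 + 20,400×272.57 + 45,000×80.26 = 2,251,305 + 8,184 + 5,560,428 + 3,611,700 = 11,431,617
volume = 44,100 + 34,100 + 20,400 + 45,000 = 143,600 m³
S = 11,431,617 / 143,600 = 79.6074 ‰

79.61 ‰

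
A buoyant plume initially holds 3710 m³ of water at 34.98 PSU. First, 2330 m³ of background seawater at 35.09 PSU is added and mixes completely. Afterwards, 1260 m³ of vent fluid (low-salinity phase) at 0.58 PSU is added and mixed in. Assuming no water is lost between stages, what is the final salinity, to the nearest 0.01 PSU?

By conservation of dissolved salt,
Initial salt = 3,710×34.98 = 129,775.8
After stage 1: salt = 129,775.8 + 2,330×35.09 = 211,535.5; volume = 6,040 m³; S = 35.022 PSU
After stage 2: salt = 211,535.5 + 1,260×0.58 = 212,266.3; volume = 7,300 m³
S = 212,266.3 / 7,300 = 29.0776 PSU

29.08 PSU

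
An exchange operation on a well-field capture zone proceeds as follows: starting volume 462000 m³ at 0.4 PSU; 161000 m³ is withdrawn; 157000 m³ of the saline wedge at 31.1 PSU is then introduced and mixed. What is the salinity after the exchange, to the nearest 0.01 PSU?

10.92 PSU

Remaining after removal: 301,000 m³ at 0.4 PSU (salt = 120,400)
After addition: salt = 120,400 + 157,000×31.1 = 5,003,100; volume = 458,000 m³
S = 5,003,100 / 458,000 = 10.9238 PSU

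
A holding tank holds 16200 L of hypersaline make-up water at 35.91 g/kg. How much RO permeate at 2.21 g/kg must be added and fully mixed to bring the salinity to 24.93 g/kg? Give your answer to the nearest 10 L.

Salt balance: 16,200×35.91 + V×2.21 = (16,200+V)×24.93
581,742 + 2.21V = 403,866 + 24.93V
177,876 = 22.72V
V = 7,829.05 L

7830 L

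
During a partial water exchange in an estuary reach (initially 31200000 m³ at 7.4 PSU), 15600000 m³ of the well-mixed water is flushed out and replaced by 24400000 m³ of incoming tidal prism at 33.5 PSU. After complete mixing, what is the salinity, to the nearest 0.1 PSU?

23.3 PSU

Remaining after removal: 15,600,000 m³ at 7.4 PSU (salt = 115,440,000)
After addition: salt = 115,440,000 + 24,400,000×33.5 = 932,840,000; volume = 40,000,000 m³
S = 932,840,000 / 40,000,000 = 23.321 PSU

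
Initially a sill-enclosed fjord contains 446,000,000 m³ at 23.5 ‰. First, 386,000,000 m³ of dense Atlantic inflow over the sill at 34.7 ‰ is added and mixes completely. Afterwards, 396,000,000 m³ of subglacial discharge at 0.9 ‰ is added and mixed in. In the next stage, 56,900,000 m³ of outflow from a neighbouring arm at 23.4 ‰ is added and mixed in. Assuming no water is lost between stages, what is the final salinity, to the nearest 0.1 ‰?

Conserving salt mass:
Initial salt = 446,000,000×23.5 = 10,481,000,000
After stage 1: salt = 10,481,000,000 + 386,000,000×34.7 = 23,875,200,000; volume = 832,000,000 m³; S = 28.696 ‰
After stage 2: salt = 23,875,200,000 + 396,000,000×0.9 = 24,231,600,000; volume = 1,228,000,000 m³; S = 19.733 ‰
After stage 3: salt = 24,231,600,000 + 56,900,000×23.4 = 25,563,060,000; volume = 1,284,900,000 m³
S = 25,563,060,000 / 1,284,900,000 = 19.895 ‰

19.9 ‰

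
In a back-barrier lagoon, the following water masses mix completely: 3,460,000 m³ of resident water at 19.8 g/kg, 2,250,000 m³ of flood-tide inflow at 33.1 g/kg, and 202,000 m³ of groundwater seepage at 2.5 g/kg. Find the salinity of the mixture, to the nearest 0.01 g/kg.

Total salt / total volume:
salt = 3,460,000×19.8 + 2,250,000×33.1 + 202,000×2.5 = 68,508,000 + 74,475,000 + 505,000 = 143,488,000
volume = 3,460,000 + 2,250,000 + 202,000 = 5,912,000 m³
S = 143,488,000 / 5,912,000 = 24.2706 g/kg

24.27 g/kg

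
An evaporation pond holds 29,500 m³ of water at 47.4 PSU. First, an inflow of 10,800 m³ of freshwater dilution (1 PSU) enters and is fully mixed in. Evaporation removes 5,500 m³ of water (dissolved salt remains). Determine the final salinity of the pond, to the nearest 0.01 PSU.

After mixing: salt = 29,500×47.4 + 10,800×1 = 1,409,100; volume = 40,300 m³
After evaporation: salt unchanged = 1,409,100; volume = 40,300 − 5,500 = 34,800 m³
S = 1,409,100 / 34,800 = 40.4914 PSU

40.49 PSU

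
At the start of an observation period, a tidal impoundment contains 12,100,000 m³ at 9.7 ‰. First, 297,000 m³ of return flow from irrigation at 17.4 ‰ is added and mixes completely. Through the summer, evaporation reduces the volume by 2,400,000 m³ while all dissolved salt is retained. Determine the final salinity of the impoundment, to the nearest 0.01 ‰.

After mixing: salt = 12,100,000×9.7 + 297,000×17.4 = 122,537,800; volume = 12,397,000 m³
After evaporation: salt unchanged = 122,537,800; volume = 12,397,000 − 2,400,000 = 9,997,000 m³
S = 122,537,800 / 9,997,000 = 12.2575 ‰

12.26 ‰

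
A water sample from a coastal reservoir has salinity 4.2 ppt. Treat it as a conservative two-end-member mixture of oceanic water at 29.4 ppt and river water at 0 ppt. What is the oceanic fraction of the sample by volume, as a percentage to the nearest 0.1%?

14.3%

Let g be the oceanic fraction. Salt balance per unit volume:
g×29.4 + (1−g)×0 = 4.2
g = (4.2 − 0) / (29.4 − 0) = 4.2/29.4 = 0.1429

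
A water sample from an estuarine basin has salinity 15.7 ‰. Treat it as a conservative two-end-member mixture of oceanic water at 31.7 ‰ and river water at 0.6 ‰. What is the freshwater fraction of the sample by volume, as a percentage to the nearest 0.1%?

Let f be the freshwater fraction. Salt balance per unit volume:
f×0.6 + (1−f)×31.7 = 15.7
f = (31.7 − 15.7) / (31.7 − 0.6) = 16/31.1 = 0.5145

51.4%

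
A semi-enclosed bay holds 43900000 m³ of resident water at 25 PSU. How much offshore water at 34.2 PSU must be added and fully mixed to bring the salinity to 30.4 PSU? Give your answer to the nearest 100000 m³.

62400000 m³

Salt balance: 43,900,000×25 + V×34.2 = (43,900,000+V)×30.4
1,097,500,000 + 34.2V = 1,334,560,000 + 30.4V
237,060,000 = 3.8V
V = 62,384,210.53 m³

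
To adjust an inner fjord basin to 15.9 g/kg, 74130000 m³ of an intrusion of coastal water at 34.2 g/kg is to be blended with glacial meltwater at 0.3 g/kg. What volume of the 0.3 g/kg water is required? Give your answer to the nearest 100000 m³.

Salt balance: 74,130,000×34.2 + V×0.3 = (74,130,000+V)×15.9
2,535,246,000 + 0.3V = 1,178,667,000 + 15.9V
1,356,579,000 = 15.6V
V = 86,960,192.31 m³

87000000 m³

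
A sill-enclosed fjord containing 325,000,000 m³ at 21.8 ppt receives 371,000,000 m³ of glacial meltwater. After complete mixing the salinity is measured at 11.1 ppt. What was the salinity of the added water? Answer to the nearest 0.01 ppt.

Salt balance: 325,000,000×21.8 + 371,000,000×S = 696,000,000×11.1
7,085,000,000 + 371,000,000·S = 7,725,600,000
S = (7,725,600,000 − 7,085,000,000) / 371,000,000 = 1.7267 ppt

1.73 ppt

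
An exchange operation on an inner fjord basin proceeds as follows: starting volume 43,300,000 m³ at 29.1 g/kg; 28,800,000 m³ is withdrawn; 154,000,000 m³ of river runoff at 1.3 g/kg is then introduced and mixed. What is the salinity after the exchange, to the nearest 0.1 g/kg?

3.7 g/kg

Remaining after removal: 14,500,000 m³ at 29.1 g/kg (salt = 421,950,000)
After addition: salt = 421,950,000 + 154,000,000×1.3 = 622,150,000; volume = 168,500,000 m³
S = 622,150,000 / 168,500,000 = 3.6923 g/kg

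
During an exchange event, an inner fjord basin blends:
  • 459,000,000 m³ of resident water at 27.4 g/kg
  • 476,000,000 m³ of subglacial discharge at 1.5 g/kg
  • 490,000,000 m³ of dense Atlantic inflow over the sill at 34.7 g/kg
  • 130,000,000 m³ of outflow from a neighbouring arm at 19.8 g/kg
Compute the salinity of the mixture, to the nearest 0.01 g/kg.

Mass of salt is conserved:
salt = 459,000,000×27.4 + 476,000,000×1.5 + 490,000,000×34.7 + 130,000,000×19.8 = 12,576,600,000 + 714,000,000 + 17,003,000,000 + 2,574,000,000 = 32,867,600,000
volume = 459,000,000 + 476,000,000 + 490,000,000 + 130,000,000 = 1,555,000,000 m³
S = 32,867,600,000 / 1,555,000,000 = 21.1367 g/kg

21.14 g/kg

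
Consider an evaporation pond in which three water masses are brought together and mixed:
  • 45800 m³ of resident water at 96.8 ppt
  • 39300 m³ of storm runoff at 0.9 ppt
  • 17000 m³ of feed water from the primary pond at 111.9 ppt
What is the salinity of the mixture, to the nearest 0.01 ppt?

62.40 ppt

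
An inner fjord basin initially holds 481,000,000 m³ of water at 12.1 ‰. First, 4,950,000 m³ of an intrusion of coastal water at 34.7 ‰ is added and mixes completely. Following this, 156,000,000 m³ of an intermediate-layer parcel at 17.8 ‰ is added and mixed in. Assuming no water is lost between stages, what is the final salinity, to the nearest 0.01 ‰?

13.66 ‰

Mass of salt is conserved:
Initial salt = 481,000,000×12.1 = 5,820,100,000
After stage 1: salt = 5,820,100,000 + 4,950,000×34.7 = 5,991,865,000; volume = 485,950,000 m³; S = 12.33 ‰
After stage 2: salt = 5,991,865,000 + 156,000,000×17.8 = 8,768,665,000; volume = 641,950,000 m³
S = 8,768,665,000 / 641,950,000 = 13.6594 ‰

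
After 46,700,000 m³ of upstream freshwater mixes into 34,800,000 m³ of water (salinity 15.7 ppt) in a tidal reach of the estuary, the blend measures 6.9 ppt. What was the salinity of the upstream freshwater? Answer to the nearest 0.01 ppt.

0.34 ppt

Salt balance: 34,800,000×15.7 + 46,700,000×S = 81,500,000×6.9
546,360,000 + 46,700,000·S = 562,350,000
S = (562,350,000 − 546,360,000) / 46,700,000 = 0.3424 ppt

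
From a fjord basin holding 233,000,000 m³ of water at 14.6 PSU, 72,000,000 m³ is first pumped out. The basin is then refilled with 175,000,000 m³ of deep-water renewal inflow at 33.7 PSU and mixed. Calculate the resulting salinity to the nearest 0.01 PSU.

Remaining after removal: 161,000,000 m³ at 14.6 PSU (salt = 2,350,600,000)
After addition: salt = 2,350,600,000 + 175,000,000×33.7 = 8,248,100,000; volume = 336,000,000 m³
S = 8,248,100,000 / 336,000,000 = 24.5479 PSU

24.55 PSU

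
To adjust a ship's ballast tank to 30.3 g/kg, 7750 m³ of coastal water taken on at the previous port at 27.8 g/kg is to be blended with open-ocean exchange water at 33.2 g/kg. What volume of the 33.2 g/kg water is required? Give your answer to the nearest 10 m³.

Salt balance: 7,750×27.8 + V×33.2 = (7,750+V)×30.3
215,450 + 33.2V = 234,825 + 30.3V
19,375 = 2.9V
V = 6,681.03 m³

6680 m³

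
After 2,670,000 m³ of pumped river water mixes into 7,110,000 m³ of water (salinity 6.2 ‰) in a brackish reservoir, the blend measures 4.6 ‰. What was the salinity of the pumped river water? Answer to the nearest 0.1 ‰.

0.3 ‰

Salt balance: 7,110,000×6.2 + 2,670,000×S = 9,780,000×4.6
44,082,000 + 2,670,000·S = 44,988,000
S = (44,988,000 − 44,082,000) / 2,670,000 = 0.3393 ‰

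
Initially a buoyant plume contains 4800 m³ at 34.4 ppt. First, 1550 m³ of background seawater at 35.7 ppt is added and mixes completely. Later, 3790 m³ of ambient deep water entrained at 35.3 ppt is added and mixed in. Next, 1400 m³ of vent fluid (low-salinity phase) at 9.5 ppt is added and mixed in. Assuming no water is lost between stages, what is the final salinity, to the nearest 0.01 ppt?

Conserving salt mass:
Initial salt = 4,800×34.4 = 165,120
After stage 1: salt = 165,120 + 1,550×35.7 = 220,455; volume = 6,350 m³; S = 34.717 ppt
After stage 2: salt = 220,455 + 3,790×35.3 = 354,242; volume = 10,140 m³; S = 34.935 ppt
After stage 3: salt = 354,242 + 1,400×9.5 = 367,542; volume = 11,540 m³
S = 367,542 / 11,540 = 31.8494 ppt

31.85 ppt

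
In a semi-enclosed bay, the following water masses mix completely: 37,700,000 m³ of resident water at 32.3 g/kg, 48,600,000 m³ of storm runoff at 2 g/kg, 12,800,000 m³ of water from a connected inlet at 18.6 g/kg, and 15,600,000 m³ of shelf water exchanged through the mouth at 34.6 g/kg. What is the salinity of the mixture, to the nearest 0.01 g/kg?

Conserving salt mass:
salt = 37,700,000×32.3 + 48,600,000×2 + 12,800,000×18.6 + 15,600,000×34.6 = 1,217,710,000 + 97,200,000 + 238,080,000 + 539,760,000 = 2,092,750,000
volume = 37,700,000 + 48,600,000 + 12,800,000 + 15,600,000 = 114,700,000 m³
S = 2,092,750,000 / 114,700,000 = 18.2454 g/kg

18.25 g/kg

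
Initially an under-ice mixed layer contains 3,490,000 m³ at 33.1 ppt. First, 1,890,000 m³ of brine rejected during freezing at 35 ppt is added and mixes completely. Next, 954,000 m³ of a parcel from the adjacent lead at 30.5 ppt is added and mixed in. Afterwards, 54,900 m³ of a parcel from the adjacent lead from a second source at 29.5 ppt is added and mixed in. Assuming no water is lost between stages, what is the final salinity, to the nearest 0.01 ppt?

33.24 ppt

Total salt / total volume:
Initial salt = 3,490,000×33.1 = 115,519,000
After stage 1: salt = 115,519,000 + 1,890,000×35 = 181,669,000; volume = 5,380,000 m³; S = 33.767 ppt
After stage 2: salt = 181,669,000 + 954,000×30.5 = 210,766,000; volume = 6,334,000 m³; S = 33.275 ppt
After stage 3: salt = 210,766,000 + 54,900×29.5 = 212,385,550; volume = 6,388,900 m³
S = 212,385,550 / 6,388,900 = 33.2429 ppt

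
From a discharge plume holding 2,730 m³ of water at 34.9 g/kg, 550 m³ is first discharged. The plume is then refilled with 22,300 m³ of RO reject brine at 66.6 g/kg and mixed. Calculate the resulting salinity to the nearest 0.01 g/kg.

Remaining after removal: 2,180 m³ at 34.9 g/kg (salt = 76,082)
After addition: salt = 76,082 + 22,300×66.6 = 1,561,262; volume = 24,480 m³
S = 1,561,262 / 24,480 = 63.777 g/kg

63.78 g/kg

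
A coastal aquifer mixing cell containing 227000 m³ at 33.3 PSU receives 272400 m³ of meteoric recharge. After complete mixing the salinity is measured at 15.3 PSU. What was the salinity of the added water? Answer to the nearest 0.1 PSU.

Salt balance: 227,000×33.3 + 272,400×S = 499,400×15.3
7,559,100 + 272,400·S = 7,640,820
S = (7,640,820 − 7,559,100) / 272,400 = 0.3 PSU

0.3 PSU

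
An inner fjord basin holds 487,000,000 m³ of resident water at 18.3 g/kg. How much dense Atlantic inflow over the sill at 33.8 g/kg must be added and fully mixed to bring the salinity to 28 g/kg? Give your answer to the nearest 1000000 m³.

Salt balance: 487,000,000×18.3 + V×33.8 = (487,000,000+V)×28
8,912,100,000 + 33.8V = 13,636,000,000 + 28V
4,723,900,000 = 5.8V
V = 814,465,517.24 m³

814000000 m³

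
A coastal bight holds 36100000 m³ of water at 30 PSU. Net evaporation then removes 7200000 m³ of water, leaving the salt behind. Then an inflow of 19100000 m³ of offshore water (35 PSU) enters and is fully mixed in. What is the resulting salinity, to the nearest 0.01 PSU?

36.49 PSU

After evaporation: salt = 36,100,000×30 = 1,083,000,000; volume = 36,100,000 − 7,200,000 = 28,900,000 m³
After mixing: salt = 1,083,000,000 + 19,100,000×35 = 1,751,500,000; volume = 28,900,000 + 19,100,000 = 48,000,000 m³
S = 1,751,500,000 / 48,000,000 = 36.4896 PSU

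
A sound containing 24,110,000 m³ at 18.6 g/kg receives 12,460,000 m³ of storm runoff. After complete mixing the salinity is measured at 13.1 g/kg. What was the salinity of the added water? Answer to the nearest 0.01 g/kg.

Salt balance: 24,110,000×18.6 + 12,460,000×S = 36,570,000×13.1
448,446,000 + 12,460,000·S = 479,067,000
S = (479,067,000 − 448,446,000) / 12,460,000 = 2.4575 g/kg

2.46 g/kg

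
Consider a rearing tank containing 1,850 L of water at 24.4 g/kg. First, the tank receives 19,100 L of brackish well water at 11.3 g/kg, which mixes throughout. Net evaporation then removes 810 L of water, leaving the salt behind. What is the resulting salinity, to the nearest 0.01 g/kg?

12.96 g/kg

After mixing: salt = 1,850×24.4 + 19,100×11.3 = 260,970; volume = 20,950 L
After evaporation: salt unchanged = 260,970; volume = 20,950 − 810 = 20,140 L
S = 260,970 / 20,140 = 12.9578 g/kg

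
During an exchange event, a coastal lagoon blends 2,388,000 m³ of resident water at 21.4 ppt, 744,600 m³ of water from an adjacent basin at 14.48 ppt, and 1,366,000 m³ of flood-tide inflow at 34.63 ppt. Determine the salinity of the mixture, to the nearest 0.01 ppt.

24.27 ppt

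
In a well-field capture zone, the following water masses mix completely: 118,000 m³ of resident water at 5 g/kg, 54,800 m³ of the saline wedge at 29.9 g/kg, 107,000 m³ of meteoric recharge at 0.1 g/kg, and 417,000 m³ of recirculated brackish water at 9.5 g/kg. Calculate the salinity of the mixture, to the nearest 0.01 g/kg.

8.90 g/kg

By conservation of dissolved salt,
salt = 118,000×5 + 54,800×29.9 + 107,000×0.1 + 417,000×9.5 = 590,000 + 1,638,520 + 10,700 + 3,961,500 = 6,200,720
volume = 118,000 + 54,800 + 107,000 + 417,000 = 696,800 m³
S = 6,200,720 / 696,800 = 8.8989 g/kg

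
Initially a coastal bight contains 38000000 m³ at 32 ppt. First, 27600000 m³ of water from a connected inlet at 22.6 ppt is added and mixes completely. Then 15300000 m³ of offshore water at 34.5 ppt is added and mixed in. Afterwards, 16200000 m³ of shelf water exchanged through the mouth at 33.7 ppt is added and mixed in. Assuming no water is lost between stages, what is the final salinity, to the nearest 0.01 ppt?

Weighted by volume,
Initial salt = 38,000,000×32 = 1,216,000,000
After stage 1: salt = 1,216,000,000 + 27,600,000×22.6 = 1,839,760,000; volume = 65,600,000 m³; S = 28.045 ppt
After stage 2: salt = 1,839,760,000 + 15,300,000×34.5 = 2,367,610,000; volume = 80,900,000 m³; S = 29.266 ppt
After stage 3: salt = 2,367,610,000 + 16,200,000×33.7 = 2,913,550,000; volume = 97,100,000 m³
S = 2,913,550,000 / 97,100,000 = 30.0057 ppt

30.01 ppt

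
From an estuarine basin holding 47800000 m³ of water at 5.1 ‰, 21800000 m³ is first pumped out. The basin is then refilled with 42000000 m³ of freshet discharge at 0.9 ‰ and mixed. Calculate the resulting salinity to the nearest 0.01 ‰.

Remaining after removal: 26,000,000 m³ at 5.1 ‰ (salt = 132,600,000)
After addition: salt = 132,600,000 + 42,000,000×0.9 = 170,400,000; volume = 68,000,000 m³
S = 170,400,000 / 68,000,000 = 2.5059 ‰

2.51 ‰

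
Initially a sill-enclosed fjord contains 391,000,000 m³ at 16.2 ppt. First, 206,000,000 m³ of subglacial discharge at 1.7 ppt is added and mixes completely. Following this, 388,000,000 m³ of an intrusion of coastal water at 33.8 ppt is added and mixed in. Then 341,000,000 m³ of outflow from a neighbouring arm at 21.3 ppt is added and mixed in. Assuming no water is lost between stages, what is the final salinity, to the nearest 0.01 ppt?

Total salt / total volume:
Initial salt = 391,000,000×16.2 = 6,334,200,000
After stage 1: salt = 6,334,200,000 + 206,000,000×1.7 = 6,684,400,000; volume = 597,000,000 m³; S = 11.197 ppt
After stage 2: salt = 6,684,400,000 + 388,000,000×33.8 = 19,798,800,000; volume = 985,000,000 m³; S = 20.1 ppt
After stage 3: salt = 19,798,800,000 + 341,000,000×21.3 = 27,062,100,000; volume = 1,326,000,000 m³
S = 27,062,100,000 / 1,326,000,000 = 20.4088 ppt

20.41 ppt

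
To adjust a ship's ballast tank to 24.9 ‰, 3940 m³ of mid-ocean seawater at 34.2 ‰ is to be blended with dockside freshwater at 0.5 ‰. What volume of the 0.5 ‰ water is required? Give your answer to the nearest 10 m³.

1500 m³

Salt balance: 3,940×34.2 + V×0.5 = (3,940+V)×24.9
134,748 + 0.5V = 98,106 + 24.9V
36,642 = 24.4V
V = 1,501.72 m³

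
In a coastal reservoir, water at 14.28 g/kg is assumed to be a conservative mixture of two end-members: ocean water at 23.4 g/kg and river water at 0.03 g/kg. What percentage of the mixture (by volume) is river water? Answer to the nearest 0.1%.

Let f be the freshwater fraction. Salt balance per unit volume:
f×0.03 + (1−f)×23.4 = 14.28
f = (23.4 − 14.28) / (23.4 − 0.03) = 9.12/23.37 = 0.3902

39.0%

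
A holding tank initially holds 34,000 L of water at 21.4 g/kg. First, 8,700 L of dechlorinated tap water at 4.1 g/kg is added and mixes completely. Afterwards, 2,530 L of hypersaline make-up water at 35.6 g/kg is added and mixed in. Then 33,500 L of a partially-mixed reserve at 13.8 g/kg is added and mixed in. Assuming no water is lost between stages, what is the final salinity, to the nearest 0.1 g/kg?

Total salt / total volume:
Initial salt = 34,000×21.4 = 727,600
After stage 1: salt = 727,600 + 8,700×4.1 = 763,270; volume = 42,700 L; S = 17.875 g/kg
After stage 2: salt = 763,270 + 2,530×35.6 = 853,338; volume = 45,230 L; S = 18.867 g/kg
After stage 3: salt = 853,338 + 33,500×13.8 = 1,315,638; volume = 78,730 L
S = 1,315,638 / 78,730 = 16.7108 g/kg

16.7 g/kg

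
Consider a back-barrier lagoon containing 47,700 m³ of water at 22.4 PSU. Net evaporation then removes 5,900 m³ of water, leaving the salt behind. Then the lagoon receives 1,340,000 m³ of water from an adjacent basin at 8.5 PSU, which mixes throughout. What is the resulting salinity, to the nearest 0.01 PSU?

After evaporation: salt = 47,700×22.4 = 1,068,480; volume = 47,700 − 5,900 = 41,800 m³
After mixing: salt = 1,068,480 + 1,340,000×8.5 = 12,458,480; volume = 41,800 + 1,340,000 = 1,381,800 m³
S = 12,458,480 / 1,381,800 = 9.0161 PSU

9.02 PSU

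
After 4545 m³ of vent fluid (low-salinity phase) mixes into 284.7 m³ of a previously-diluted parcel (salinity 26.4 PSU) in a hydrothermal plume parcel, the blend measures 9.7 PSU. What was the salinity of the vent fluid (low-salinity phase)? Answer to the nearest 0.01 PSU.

8.65 PSU

Salt balance: 284.7×26.4 + 4,545×S = 4,829.7×9.7
7,516.08 + 4,545·S = 46,848.09
S = (46,848.09 − 7,516.08) / 4,545 = 8.6539 PSU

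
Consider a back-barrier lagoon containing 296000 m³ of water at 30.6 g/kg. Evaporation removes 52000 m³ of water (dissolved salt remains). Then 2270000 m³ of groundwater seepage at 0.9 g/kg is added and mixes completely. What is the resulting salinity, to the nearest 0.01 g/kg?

After evaporation: salt = 296,000×30.6 = 9,057,600; volume = 296,000 − 52,000 = 244,000 m³
After mixing: salt = 9,057,600 + 2,270,000×0.9 = 11,100,600; volume = 244,000 + 2,270,000 = 2,514,000 m³
S = 11,100,600 / 2,514,000 = 4.4155 g/kg

4.42 g/kg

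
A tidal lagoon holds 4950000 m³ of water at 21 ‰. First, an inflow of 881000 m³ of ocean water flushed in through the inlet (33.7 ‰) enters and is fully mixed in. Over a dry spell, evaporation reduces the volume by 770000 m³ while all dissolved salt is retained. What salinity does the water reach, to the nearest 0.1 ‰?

26.4 ‰

After mixing: salt = 4,950,000×21 + 881,000×33.7 = 133,639,700; volume = 5,831,000 m³
After evaporation: salt unchanged = 133,639,700; volume = 5,831,000 − 770,000 = 5,061,000 m³
S = 133,639,700 / 5,061,000 = 26.4058 ‰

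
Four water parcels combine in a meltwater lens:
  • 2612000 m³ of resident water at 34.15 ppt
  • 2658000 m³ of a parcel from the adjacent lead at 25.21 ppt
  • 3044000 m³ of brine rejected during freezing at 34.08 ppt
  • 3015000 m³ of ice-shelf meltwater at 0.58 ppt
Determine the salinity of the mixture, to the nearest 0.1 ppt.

23.1 ppt

By conservation of dissolved salt,
salt = 2,612,000×34.15 + 2,658,000×25.21 + 3,044,000×34.08 + 3,015,000×0.58 = 89,199,800 + 67,008,180 + 103,739,520 + 1,748,700 = 261,696,200
volume = 2,612,000 + 2,658,000 + 3,044,000 + 3,015,000 = 11,329,000 m³
S = 261,696,200 / 11,329,000 = 23.1 ppt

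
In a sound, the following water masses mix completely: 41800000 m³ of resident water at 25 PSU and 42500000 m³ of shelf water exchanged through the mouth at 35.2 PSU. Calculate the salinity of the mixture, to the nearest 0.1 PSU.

30.1 PSU

Conserving salt mass:
salt = 41,800,000×25 + 42,500,000×35.2 = 1,045,000,000 + 1,496,000,000 = 2,541,000,000
volume = 41,800,000 + 42,500,000 = 84,300,000 m³
S = 2,541,000,000 / 84,300,000 = 30.142 PSU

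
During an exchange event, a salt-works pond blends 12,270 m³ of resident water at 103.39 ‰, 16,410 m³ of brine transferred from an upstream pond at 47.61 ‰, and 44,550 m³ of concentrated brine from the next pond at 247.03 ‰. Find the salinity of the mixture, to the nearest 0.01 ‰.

By conservation of dissolved salt,
salt = 12,270×103.39 + 16,410×47.61 + 44,550×247.03 = 1,268,595.3 + 781,280.1 + 11,005,186.5 = 13,055,061.9
volume = 12,270 + 16,410 + 44,550 = 73,230 m³
S = 13,055,061.9 / 73,230 = 178.2748 ‰

178.27 ‰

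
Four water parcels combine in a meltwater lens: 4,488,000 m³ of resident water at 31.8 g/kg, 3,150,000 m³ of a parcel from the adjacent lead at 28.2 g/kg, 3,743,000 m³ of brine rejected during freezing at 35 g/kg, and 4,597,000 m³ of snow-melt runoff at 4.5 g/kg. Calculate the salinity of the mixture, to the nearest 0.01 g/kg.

Conserving salt mass:
salt = 4,488,000×31.8 + 3,150,000×28.2 + 3,743,000×35 + 4,597,000×4.5 = 142,718,400 + 88,830,000 + 131,005,000 + 20,686,500 = 383,239,900
volume = 4,488,000 + 3,150,000 + 3,743,000 + 4,597,000 = 15,978,000 m³
S = 383,239,900 / 15,978,000 = 23.9855 g/kg

23.99 g/kg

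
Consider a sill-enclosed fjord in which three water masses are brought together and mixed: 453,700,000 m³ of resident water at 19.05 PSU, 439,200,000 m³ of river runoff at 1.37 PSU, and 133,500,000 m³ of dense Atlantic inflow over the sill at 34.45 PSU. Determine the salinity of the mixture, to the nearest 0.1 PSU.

13.5 PSU

Salt balance:
salt = 453,700,000×19.05 + 439,200,000×1.37 + 133,500,000×34.45 = 8,642,985,000 + 601,704,000 + 4,599,075,000 = 13,843,764,000
volume = 453,700,000 + 439,200,000 + 133,500,000 = 1,026,400,000 m³
S = 13,843,764,000 / 1,026,400,000 = 13.488 PSU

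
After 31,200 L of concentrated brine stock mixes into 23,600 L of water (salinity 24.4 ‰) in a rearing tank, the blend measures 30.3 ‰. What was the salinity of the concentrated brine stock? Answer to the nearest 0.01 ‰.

34.76 ‰

Salt balance: 23,600×24.4 + 31,200×S = 54,800×30.3
575,840 + 31,200·S = 1,660,440
S = (1,660,440 − 575,840) / 31,200 = 34.7628 ‰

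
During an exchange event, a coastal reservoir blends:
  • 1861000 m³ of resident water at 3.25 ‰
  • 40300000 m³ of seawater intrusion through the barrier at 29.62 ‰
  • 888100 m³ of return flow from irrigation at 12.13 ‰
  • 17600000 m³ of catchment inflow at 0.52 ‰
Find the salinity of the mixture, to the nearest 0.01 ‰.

20.11 ‰

Weighted by volume,
salt = 1,861,000×3.25 + 40,300,000×29.62 + 888,100×12.13 + 17,600,000×0.52 = 6,048,250 + 1,193,686,000 + 10,772,653 + 9,152,000 = 1,219,658,903
volume = 1,861,000 + 40,300,000 + 888,100 + 17,600,000 = 60,649,100 m³
S = 1,219,658,903 / 60,649,100 = 20.1101 ‰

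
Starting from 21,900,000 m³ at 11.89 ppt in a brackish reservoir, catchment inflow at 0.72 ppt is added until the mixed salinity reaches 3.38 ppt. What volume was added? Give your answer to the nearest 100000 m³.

70100000 m³

Salt balance: 21,900,000×11.89 + V×0.72 = (21,900,000+V)×3.38
260,391,000 + 0.72V = 74,022,000 + 3.38V
186,369,000 = 2.66V
V = 70,063,533.83 m³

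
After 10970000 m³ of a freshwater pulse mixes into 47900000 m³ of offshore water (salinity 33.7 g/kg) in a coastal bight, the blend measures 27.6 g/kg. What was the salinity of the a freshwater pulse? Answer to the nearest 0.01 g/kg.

0.96 g/kg

Salt balance: 47,900,000×33.7 + 10,970,000×S = 58,870,000×27.6
1,614,230,000 + 10,970,000·S = 1,624,812,000
S = (1,624,812,000 − 1,614,230,000) / 10,970,000 = 0.9646 g/kg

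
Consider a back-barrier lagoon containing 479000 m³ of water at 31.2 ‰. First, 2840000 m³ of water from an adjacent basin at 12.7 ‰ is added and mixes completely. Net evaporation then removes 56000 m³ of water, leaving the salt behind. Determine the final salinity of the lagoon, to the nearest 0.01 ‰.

After mixing: salt = 479,000×31.2 + 2,840,000×12.7 = 51,012,800; volume = 3,319,000 m³
After evaporation: salt unchanged = 51,012,800; volume = 3,319,000 − 56,000 = 3,263,000 m³
S = 51,012,800 / 3,263,000 = 15.6337 ‰

15.63 ‰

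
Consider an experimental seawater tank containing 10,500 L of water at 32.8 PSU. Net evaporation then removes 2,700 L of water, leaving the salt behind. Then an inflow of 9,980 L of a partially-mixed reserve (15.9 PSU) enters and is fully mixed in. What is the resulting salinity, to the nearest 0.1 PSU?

28.3 PSU

After evaporation: salt = 10,500×32.8 = 344,400; volume = 10,500 − 2,700 = 7,800 L
After mixing: salt = 344,400 + 9,980×15.9 = 503,082; volume = 7,800 + 9,980 = 17,780 L
S = 503,082 / 17,780 = 28.2948 PSU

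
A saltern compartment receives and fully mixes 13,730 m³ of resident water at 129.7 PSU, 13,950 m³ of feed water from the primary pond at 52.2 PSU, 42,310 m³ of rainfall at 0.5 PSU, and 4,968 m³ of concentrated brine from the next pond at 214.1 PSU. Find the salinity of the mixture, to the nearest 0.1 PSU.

Mass of salt is conserved:
salt = 13,730×129.7 + 13,950×52.2 + 42,310×0.5 + 4,968×214.1 = 1,780,781 + 728,190 + 21,155 + 1,063,648.8 = 3,593,774.8
volume = 13,730 + 13,950 + 42,310 + 4,968 = 74,958 m³
S = 3,593,774.8 / 74,958 = 47.944 PSU

47.9 PSU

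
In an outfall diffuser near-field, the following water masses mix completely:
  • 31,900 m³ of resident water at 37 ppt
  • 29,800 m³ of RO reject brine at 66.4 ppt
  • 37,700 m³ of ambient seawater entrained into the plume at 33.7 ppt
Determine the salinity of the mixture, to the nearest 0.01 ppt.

44.56 ppt

Weighted by volume,
salt = 31,900×37 + 29,800×66.4 + 37,700×33.7 = 1,180,300 + 1,978,720 + 1,270,490 = 4,429,510
volume = 31,900 + 29,800 + 37,700 = 99,400 m³
S = 4,429,510 / 99,400 = 44.5625 ppt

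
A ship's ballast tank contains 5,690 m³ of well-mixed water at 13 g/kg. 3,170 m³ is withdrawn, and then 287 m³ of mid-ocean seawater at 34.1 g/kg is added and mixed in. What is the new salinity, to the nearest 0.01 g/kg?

Remaining after removal: 2,520 m³ at 13 g/kg (salt = 32,760)
After addition: salt = 32,760 + 287×34.1 = 42,546.7; volume = 2,807 m³
S = 42,546.7 / 2,807 = 15.1574 g/kg

15.16 g/kg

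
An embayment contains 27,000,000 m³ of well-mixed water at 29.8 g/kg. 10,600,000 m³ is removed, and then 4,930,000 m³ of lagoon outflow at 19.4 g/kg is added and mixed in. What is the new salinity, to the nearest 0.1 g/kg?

27.4 g/kg

Remaining after removal: 16,400,000 m³ at 29.8 g/kg (salt = 488,720,000)
After addition: salt = 488,720,000 + 4,930,000×19.4 = 584,362,000; volume = 21,330,000 m³
S = 584,362,000 / 21,330,000 = 27.3962 g/kg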